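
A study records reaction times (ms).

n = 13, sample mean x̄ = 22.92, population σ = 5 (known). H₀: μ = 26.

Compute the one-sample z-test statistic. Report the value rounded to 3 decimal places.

test statistic = -2.221

SE = σ/√n = 5/√13 = 1.3868
z = (x̄−μ₀)/SE = (22.92−26)/1.3868 = -2.2210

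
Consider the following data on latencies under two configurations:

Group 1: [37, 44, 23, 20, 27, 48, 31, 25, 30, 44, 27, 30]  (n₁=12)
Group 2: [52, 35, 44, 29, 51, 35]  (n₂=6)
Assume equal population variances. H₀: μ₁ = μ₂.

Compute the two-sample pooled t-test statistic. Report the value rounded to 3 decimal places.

x̄₁=32.167, s₁=9.054, n₁=12
x̄₂=41.000, s₂=9.445, n₂=6
s_p² = [11·9.054² + 5·9.445²]/16 = 84.2292
SE = √(s_p²·(1/12+1/6)) = 4.5888
t = (32.167−41.000)/4.5888 = -1.9250
df = 16

test statistic = -1.925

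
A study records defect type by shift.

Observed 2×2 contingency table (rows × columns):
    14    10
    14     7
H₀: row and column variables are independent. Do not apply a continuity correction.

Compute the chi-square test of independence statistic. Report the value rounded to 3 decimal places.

test statistic = 0.331

Row totals [24, 21], col totals [28, 17], n=45
χ² = (14−14.93)²/14.93 + (10−9.07)²/9.07 + (14−13.07)²/13.07 + (7−7.93)²/7.93 = 0.3309
df = 1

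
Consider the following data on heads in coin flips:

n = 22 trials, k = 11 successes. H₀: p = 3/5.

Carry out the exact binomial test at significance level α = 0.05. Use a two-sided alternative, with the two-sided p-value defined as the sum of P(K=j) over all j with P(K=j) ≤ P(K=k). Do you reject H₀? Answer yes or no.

Exact binomial: n=22, k=11, p₀=3/5=0.6000
P(X=j) = C(n,j)·p₀^j·(1−p₀)^(n−j); p = Σ P(X=j) over j with P(X=j) ≤ P(X=11)
p-value (two-sided) = 0.38649
At α=0.05: p ≥ α → fail to reject H₀

reject H₀: no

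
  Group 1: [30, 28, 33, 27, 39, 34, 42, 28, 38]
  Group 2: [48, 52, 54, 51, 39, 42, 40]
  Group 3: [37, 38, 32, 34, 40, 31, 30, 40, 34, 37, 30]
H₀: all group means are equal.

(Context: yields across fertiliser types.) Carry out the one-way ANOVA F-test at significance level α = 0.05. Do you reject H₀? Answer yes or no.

Group means [33.22, 46.57, 34.82], grand mean 37.333
SSB = Σnᵢ(x̄ᵢ−x̄)² = 819.094; SSW = ΣΣ(x−x̄ᵢ)² = 608.906
MSB = 819.094/2 = 409.5469; MSW = 608.906/24 = 25.3711
F = MSB/MSW = 16.1423
df = (2, 24)
p-value (upper-tail) = 0.00004
At α=0.05: p < α → reject H₀

reject H₀: yes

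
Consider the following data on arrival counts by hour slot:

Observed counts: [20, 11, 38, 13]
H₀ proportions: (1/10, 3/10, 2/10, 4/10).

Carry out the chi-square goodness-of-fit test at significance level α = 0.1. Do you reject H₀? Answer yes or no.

reject H₀: yes

n = 82; E_i = n·p_i = [8.20, 24.60, 16.40, 32.80]
χ² = (20−8.20)²/8.20 + (11−24.60)²/24.60 + (38−16.40)²/16.40 + (13−32.80)²/32.80 = 64.9004
df = 3
p-value (upper-tail) = 0.00000
At α=0.1: p < α → reject H₀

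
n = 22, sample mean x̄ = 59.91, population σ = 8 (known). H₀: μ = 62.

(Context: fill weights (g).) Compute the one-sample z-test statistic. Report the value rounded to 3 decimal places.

test statistic = -1.225

SE = σ/√n = 8/√22 = 1.7056
z = (x̄−μ₀)/SE = (59.91−62)/1.7056 = -1.2254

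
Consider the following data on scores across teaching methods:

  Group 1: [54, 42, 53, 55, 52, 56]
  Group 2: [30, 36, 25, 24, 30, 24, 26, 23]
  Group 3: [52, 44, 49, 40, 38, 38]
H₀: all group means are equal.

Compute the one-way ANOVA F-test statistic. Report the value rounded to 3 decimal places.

test statistic = 42.864

Group means [52.00, 27.25, 43.50], grand mean 39.550
SSB = Σnᵢ(x̄ᵢ−x̄)² = 2233.950; SSW = ΣΣ(x−x̄ᵢ)² = 443.000
MSB = 2233.950/2 = 1116.9750; MSW = 443.000/17 = 26.0588
F = MSB/MSW = 42.8636
df = (2, 17)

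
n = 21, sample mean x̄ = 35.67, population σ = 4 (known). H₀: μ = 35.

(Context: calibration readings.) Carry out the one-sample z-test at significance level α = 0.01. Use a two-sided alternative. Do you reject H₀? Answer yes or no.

reject H₀: no

SE = σ/√n = 4/√21 = 0.8729
z = (x̄−μ₀)/SE = (35.67−35)/0.8729 = 0.7676
p-value (two-sided) = 0.44274
At α=0.01: p ≥ α → fail to reject H₀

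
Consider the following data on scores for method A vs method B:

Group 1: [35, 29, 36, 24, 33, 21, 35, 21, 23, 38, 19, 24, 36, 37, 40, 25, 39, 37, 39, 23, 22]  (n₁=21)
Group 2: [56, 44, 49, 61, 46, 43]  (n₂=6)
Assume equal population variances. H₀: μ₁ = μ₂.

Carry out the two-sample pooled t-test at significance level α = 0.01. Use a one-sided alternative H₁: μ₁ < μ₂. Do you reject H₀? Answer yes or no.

reject H₀: yes

x̄₁=30.286, s₁=7.404, n₁=21
x̄₂=49.833, s₂=7.195, n₂=6
s_p² = [20·7.404² + 5·7.195²]/25 = 54.2048
SE = √(s_p²·(1/21+1/6)) = 3.4081
t = (30.286−49.833)/3.4081 = -5.7356
df = 25
p-value (one-sided, H₁ less) = 0.00000
At α=0.01: p < α → reject H₀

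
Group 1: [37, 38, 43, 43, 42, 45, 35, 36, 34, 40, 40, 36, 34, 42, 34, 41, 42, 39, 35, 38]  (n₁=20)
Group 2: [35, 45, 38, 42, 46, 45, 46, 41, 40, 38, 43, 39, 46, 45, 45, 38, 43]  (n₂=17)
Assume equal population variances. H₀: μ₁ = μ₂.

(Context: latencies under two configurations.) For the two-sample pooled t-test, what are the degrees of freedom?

df = n₁ + n₂ − 2 = 20 + 17 − 2 = 35

degrees of freedom = 35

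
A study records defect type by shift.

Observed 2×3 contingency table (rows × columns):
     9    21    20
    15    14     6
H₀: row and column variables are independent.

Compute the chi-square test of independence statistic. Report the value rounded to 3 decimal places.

Row totals [50, 35], col totals [24, 35, 26], n=85
χ² = (9−14.12)²/14.12 + (21−20.59)²/20.59 + (20−15.29)²/15.29 + (15−9.88)²/9.88 + (14−14.41)²/14.41 + (6−10.71)²/10.71 = 8.0418
df = 2

test statistic = 8.042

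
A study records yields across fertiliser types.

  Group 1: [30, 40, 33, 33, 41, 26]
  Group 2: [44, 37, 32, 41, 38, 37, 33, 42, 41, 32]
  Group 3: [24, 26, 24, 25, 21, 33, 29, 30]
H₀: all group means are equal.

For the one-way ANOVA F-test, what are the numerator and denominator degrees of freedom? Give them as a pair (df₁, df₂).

k = 3 groups, N = 24 total
df = (k−1, N−k) = (3−1, 24−3) = (2, 21)

degrees of freedom = [2, 21]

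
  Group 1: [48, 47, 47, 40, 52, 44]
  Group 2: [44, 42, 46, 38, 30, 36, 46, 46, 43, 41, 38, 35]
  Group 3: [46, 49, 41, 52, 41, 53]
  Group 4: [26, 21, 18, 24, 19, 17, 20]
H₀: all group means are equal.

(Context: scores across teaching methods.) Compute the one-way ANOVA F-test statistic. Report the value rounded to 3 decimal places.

Group means [46.33, 40.42, 47.00, 20.71], grand mean 38.387
SSB = Σnᵢ(x̄ᵢ−x̄)² = 3059.676; SSW = ΣΣ(x−x̄ᵢ)² = 567.679
MSB = 3059.676/3 = 1019.8921; MSW = 567.679/27 = 21.0251
F = MSB/MSW = 48.5082
df = (3, 27)

test statistic = 48.508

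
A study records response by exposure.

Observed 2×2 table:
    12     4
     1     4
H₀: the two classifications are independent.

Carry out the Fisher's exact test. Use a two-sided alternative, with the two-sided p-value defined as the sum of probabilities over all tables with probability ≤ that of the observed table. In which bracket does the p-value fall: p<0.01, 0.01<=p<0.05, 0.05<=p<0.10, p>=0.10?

Margins: r₁=16, r₂=5, c₁=13, c₂=8, n=21
p_obs = C(16,12)·C(5,1)/C(21,13); sum pmf over tables with pmf ≤ p_obs
p-value (two-sided) = 0.04747
→ bracket: 0.01<=p<0.05

p-value bracket: 0.01<=p<0.05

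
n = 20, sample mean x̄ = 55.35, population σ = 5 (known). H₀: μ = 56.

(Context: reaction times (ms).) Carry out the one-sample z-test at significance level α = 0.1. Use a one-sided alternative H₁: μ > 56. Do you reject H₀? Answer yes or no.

SE = σ/√n = 5/√20 = 1.1180
z = (x̄−μ₀)/SE = (55.35−56)/1.1180 = -0.5814
p-value (one-sided, H₁ greater) = 0.71951
At α=0.1: p ≥ α → fail to reject H₀

reject H₀: no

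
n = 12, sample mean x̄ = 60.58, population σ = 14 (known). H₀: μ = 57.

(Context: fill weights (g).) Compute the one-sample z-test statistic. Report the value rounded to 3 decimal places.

SE = σ/√n = 14/√12 = 4.0415
z = (x̄−μ₀)/SE = (60.58−57)/4.0415 = 0.8858

test statistic = 0.886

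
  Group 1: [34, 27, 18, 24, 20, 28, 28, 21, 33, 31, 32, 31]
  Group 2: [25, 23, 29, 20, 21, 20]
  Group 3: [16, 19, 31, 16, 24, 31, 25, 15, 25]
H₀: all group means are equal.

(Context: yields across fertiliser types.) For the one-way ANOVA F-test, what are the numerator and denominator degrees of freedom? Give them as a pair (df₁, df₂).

degrees of freedom = [2, 24]

k = 3 groups, N = 27 total
df = (k−1, N−k) = (3−1, 27−3) = (2, 24)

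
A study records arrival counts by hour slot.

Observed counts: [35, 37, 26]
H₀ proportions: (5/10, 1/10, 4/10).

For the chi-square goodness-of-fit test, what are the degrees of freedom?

degrees of freedom = 2

df = k − 1 = 3 − 1 = 2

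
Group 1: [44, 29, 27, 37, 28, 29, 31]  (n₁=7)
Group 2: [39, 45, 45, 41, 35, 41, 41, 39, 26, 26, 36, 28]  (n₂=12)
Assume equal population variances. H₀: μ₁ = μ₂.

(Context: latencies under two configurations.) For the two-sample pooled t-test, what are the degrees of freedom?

degrees of freedom = 17

df = n₁ + n₂ − 2 = 7 + 12 − 2 = 17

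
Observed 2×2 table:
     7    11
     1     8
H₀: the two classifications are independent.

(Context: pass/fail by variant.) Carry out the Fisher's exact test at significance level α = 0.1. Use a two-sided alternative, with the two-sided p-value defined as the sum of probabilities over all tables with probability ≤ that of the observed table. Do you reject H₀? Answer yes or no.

reject H₀: no

Margins: r₁=18, r₂=9, c₁=8, c₂=19, n=27
p_obs = C(18,7)·C(9,1)/C(27,8); sum pmf over tables with pmf ≤ p_obs
p-value (two-sided) = 0.20112
At α=0.1: p ≥ α → fail to reject H₀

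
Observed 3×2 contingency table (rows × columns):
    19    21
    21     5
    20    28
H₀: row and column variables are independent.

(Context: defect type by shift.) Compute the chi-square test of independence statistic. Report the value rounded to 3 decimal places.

test statistic = 10.994

Row totals [40, 26, 48], col totals [60, 54], n=114
χ² = (19−21.05)²/21.05 + (21−18.95)²/18.95 + (21−13.68)²/13.68 + (5−12.32)²/12.32 + (20−25.26)²/25.26 + (28−22.74)²/22.74 = 10.9942
df = 2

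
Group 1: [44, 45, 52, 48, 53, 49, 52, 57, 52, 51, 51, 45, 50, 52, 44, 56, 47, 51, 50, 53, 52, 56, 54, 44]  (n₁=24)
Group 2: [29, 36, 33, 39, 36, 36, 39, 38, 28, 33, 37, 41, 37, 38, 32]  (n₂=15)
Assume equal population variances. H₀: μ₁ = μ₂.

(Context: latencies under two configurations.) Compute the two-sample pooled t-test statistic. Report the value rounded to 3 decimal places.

test statistic = 11.790

x̄₁=50.333, s₁=3.886, n₁=24
x̄₂=35.467, s₂=3.739, n₂=15
s_p² = [23·3.886² + 14·3.739²]/37 = 14.6775
SE = √(s_p²·(1/24+1/15)) = 1.2610
t = (50.333−35.467)/1.2610 = 11.7898
df = 37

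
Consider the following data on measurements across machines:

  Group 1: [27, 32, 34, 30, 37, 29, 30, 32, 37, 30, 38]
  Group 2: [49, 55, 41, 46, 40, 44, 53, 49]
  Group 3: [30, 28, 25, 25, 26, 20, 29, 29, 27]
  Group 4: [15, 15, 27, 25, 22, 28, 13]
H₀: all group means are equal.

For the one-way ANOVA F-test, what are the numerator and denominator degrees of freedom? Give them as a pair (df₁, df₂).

degrees of freedom = [3, 31]

k = 4 groups, N = 35 total
df = (k−1, N−k) = (4−1, 35−4) = (3, 31)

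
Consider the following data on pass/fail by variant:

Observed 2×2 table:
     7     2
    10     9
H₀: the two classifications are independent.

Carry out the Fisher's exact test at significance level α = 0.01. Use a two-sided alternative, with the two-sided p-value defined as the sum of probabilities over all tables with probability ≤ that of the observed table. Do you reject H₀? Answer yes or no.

Margins: r₁=9, r₂=19, c₁=17, c₂=11, n=28
p_obs = C(9,7)·C(19,10)/C(28,17); sum pmf over tables with pmf ≤ p_obs
p-value (two-sided) = 0.24950
At α=0.01: p ≥ α → fail to reject H₀

reject H₀: no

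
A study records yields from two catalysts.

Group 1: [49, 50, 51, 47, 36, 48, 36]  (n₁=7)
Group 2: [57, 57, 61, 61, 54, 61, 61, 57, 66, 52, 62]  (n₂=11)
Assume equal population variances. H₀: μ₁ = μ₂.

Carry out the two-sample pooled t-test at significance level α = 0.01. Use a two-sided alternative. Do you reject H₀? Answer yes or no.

x̄₁=45.286, s₁=6.473, n₁=7
x̄₂=59.000, s₂=4.000, n₂=11
s_p² = [6·6.473² + 10·4.000²]/16 = 25.7143
SE = √(s_p²·(1/7+1/11)) = 2.4518
t = (45.286−59.000)/2.4518 = -5.5936
df = 16
p-value (two-sided) = 0.00004
At α=0.01: p < α → reject H₀

reject H₀: yes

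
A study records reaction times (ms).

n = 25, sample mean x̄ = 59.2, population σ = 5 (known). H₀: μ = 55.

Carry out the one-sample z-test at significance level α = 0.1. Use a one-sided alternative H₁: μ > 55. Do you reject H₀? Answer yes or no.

reject H₀: yes

SE = σ/√n = 5/√25 = 1.0000
z = (x̄−μ₀)/SE = (59.2−55)/1.0000 = 4.2000
p-value (one-sided, H₁ greater) = 0.00001
At α=0.1: p < α → reject H₀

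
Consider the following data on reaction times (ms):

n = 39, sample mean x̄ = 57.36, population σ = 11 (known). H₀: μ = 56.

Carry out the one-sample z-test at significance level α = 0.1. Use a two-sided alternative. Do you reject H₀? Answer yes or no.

SE = σ/√n = 11/√39 = 1.7614
z = (x̄−μ₀)/SE = (57.36−56)/1.7614 = 0.7721
p-value (two-sided) = 0.44005
At α=0.1: p ≥ α → fail to reject H₀

reject H₀: no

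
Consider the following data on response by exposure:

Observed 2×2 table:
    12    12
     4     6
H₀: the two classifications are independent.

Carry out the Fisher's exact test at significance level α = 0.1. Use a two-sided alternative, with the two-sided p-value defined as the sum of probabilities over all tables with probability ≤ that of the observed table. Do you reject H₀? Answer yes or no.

reject H₀: no

Margins: r₁=24, r₂=10, c₁=16, c₂=18, n=34
p_obs = C(24,12)·C(10,4)/C(34,16); sum pmf over tables with pmf ≤ p_obs
p-value (two-sided) = 0.71459
At α=0.1: p ≥ α → fail to reject H₀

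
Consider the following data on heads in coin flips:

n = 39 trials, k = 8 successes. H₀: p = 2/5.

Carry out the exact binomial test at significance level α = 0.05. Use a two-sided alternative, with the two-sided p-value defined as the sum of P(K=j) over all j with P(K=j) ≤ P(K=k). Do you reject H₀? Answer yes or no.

Exact binomial: n=39, k=8, p₀=2/5=0.4000
P(X=j) = C(n,j)·p₀^j·(1−p₀)^(n−j); p = Σ P(X=j) over j with P(X=j) ≤ P(X=8)
p-value (two-sided) = 0.01355
At α=0.05: p < α → reject H₀

reject H₀: yes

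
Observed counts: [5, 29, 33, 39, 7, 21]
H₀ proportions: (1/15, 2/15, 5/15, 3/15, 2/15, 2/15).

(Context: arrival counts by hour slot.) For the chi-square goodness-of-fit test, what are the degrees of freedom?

degrees of freedom = 5

df = k − 1 = 6 − 1 = 5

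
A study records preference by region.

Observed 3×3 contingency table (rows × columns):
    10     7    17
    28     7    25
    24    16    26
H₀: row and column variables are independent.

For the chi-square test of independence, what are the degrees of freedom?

df = (r−1)(c−1) = (3−1)·(3−1) = 4

degrees of freedom = 4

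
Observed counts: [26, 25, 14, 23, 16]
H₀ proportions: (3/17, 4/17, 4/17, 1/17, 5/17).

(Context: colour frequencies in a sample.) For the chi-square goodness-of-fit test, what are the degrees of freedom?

degrees of freedom = 4

df = k − 1 = 5 − 1 = 4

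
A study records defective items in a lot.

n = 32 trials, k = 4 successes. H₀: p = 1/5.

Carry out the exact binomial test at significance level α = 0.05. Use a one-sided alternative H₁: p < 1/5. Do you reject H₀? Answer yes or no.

reject H₀: no

Exact binomial: n=32, k=4, p₀=1/5=0.2000
P(X≤4) from Σ C(n,i)·p₀^i·(1−p₀)^(n−i)
p-value (one-sided, H₁ less) = 0.20438
At α=0.05: p ≥ α → fail to reject H₀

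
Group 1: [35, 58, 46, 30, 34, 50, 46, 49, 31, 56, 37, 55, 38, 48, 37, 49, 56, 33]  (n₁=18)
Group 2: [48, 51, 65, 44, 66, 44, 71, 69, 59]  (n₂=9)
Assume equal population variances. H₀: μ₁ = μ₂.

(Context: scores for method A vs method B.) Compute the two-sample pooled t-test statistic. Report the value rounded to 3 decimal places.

test statistic = -3.377

x̄₁=43.778, s₁=9.441, n₁=18
x̄₂=57.444, s₂=10.853, n₂=9
s_p² = [17·9.441² + 8·10.853²]/25 = 98.2933
SE = √(s_p²·(1/18+1/9)) = 4.0475
t = (43.778−57.444)/4.0475 = -3.3766
df = 25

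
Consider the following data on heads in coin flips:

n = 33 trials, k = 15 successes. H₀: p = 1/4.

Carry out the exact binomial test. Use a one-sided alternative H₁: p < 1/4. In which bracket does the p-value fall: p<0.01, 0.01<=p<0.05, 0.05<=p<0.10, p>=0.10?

Exact binomial: n=33, k=15, p₀=1/4=0.2500
P(X≤15) from Σ C(n,i)·p₀^i·(1−p₀)^(n−i)
p-value (one-sided, H₁ less) = 0.99701
→ bracket: p>=0.10

p-value bracket: p>=0.10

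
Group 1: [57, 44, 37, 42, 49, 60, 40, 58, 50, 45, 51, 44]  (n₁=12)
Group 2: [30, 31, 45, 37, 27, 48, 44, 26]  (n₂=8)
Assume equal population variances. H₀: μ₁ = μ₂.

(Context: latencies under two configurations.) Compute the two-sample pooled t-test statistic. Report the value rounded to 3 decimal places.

x̄₁=48.083, s₁=7.391, n₁=12
x̄₂=36.000, s₂=8.718, n₂=8
s_p² = [11·7.391² + 7·8.718²]/18 = 62.9398
SE = √(s_p²·(1/12+1/8)) = 3.6211
t = (48.083−36.000)/3.6211 = 3.3369
df = 18

test statistic = 3.337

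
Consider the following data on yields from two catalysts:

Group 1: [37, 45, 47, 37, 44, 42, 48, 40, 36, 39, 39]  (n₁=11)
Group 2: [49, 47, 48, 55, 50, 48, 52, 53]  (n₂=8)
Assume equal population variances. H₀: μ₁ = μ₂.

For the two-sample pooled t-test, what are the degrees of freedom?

df = n₁ + n₂ − 2 = 11 + 8 − 2 = 17

degrees of freedom = 17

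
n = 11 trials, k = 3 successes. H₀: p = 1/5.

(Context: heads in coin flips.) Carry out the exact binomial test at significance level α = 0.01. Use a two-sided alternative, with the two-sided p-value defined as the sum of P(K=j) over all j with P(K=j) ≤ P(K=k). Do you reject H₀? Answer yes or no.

Exact binomial: n=11, k=3, p₀=1/5=0.2000
P(X=j) = C(n,j)·p₀^j·(1−p₀)^(n−j); p = Σ P(X=j) over j with P(X=j) ≤ P(X=3)
p-value (two-sided) = 0.46850
At α=0.01: p ≥ α → fail to reject H₀

reject H₀: no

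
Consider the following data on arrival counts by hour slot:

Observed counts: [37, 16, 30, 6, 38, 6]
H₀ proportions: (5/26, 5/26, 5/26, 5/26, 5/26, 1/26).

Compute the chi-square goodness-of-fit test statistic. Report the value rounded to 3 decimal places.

n = 133; E_i = n·p_i = [25.58, 25.58, 25.58, 25.58, 25.58, 5.12]
χ² = (37−25.58)²/25.58 + (16−25.58)²/25.58 + (30−25.58)²/25.58 + (6−25.58)²/25.58 + (38−25.58)²/25.58 + (6−5.12)²/5.12 = 30.6241
df = 5

test statistic = 30.624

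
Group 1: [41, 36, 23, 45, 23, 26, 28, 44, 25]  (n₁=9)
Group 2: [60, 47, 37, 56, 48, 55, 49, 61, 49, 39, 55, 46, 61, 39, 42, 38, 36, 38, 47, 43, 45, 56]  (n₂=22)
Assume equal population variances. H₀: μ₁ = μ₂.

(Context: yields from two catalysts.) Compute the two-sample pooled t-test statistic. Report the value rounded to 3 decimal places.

x̄₁=32.333, s₁=9.165, n₁=9
x̄₂=47.591, s₂=8.192, n₂=22
s_p² = [8·9.165² + 21·8.192²]/29 = 71.7696
SE = √(s_p²·(1/9+1/22)) = 3.3521
t = (32.333−47.591)/3.3521 = -4.5516
df = 29

test statistic = -4.552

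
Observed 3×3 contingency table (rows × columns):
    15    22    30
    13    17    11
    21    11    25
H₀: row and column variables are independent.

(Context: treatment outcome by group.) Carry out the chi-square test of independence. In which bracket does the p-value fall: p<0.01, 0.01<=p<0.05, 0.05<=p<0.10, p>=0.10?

p-value bracket: 0.05<=p<0.10

Row totals [67, 41, 57], col totals [49, 50, 66], n=165
χ² = (15−19.90)²/19.90 + (22−20.30)²/20.30 + (30−26.80)²/26.80 + (13−12.18)²/12.18 + (17−12.42)²/12.42 + (11−16.40)²/16.40 + (21−16.93)²/16.93 + (11−17.27)²/17.27 + (25−22.80)²/22.80 = 8.7184
df = 4
p-value (upper-tail) = 0.06854
→ bracket: 0.05<=p<0.10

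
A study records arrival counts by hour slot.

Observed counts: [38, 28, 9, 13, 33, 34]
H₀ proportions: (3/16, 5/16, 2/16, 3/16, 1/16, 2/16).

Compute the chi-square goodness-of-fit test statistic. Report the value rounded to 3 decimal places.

n = 155; E_i = n·p_i = [29.06, 48.44, 19.38, 29.06, 9.69, 19.38]
χ² = (38−29.06)²/29.06 + (28−48.44)²/48.44 + (9−19.38)²/19.38 + (13−29.06)²/29.06 + (33−9.69)²/9.69 + (34−19.38)²/19.38 = 92.9449
df = 5

test statistic = 92.945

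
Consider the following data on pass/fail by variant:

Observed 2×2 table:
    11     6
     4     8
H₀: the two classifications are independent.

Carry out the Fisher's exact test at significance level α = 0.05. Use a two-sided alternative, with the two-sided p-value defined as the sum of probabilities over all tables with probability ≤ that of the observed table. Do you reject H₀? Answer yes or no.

reject H₀: no

Margins: r₁=17, r₂=12, c₁=15, c₂=14, n=29
p_obs = C(17,11)·C(12,4)/C(29,15); sum pmf over tables with pmf ≤ p_obs
p-value (two-sided) = 0.13942
At α=0.05: p ≥ α → fail to reject H₀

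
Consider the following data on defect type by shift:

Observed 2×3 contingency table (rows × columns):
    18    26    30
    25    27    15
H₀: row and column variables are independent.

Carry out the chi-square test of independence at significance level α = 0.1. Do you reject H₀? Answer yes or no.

reject H₀: yes

Row totals [74, 67], col totals [43, 53, 45], n=141
χ² = (18−22.57)²/22.57 + (26−27.82)²/27.82 + (30−23.62)²/23.62 + (25−20.43)²/20.43 + (27−25.18)²/25.18 + (15−21.38)²/21.38 = 5.8252
df = 2
p-value (upper-tail) = 0.05433
At α=0.1: p < α → reject H₀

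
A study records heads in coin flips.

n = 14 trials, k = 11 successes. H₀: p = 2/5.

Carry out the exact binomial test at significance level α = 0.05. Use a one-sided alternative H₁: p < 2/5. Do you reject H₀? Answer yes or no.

Exact binomial: n=14, k=11, p₀=2/5=0.4000
P(X≤11) from Σ C(n,i)·p₀^i·(1−p₀)^(n−i)
p-value (one-sided, H₁ less) = 0.99939
At α=0.05: p ≥ α → fail to reject H₀

reject H₀: no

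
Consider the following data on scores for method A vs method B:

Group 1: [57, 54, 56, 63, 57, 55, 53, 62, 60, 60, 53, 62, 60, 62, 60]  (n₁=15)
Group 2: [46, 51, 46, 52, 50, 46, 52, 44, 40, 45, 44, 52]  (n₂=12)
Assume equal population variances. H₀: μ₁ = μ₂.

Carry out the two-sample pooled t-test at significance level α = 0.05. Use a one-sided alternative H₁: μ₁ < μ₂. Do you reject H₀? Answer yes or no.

x̄₁=58.267, s₁=3.474, n₁=15
x̄₂=47.333, s₂=3.962, n₂=12
s_p² = [14·3.474² + 11·3.962²]/25 = 13.6640
SE = √(s_p²·(1/15+1/12)) = 1.4316
t = (58.267−47.333)/1.4316 = 7.6369
df = 25
p-value (one-sided, H₁ less) = 1.00000
At α=0.05: p ≥ α → fail to reject H₀

reject H₀: no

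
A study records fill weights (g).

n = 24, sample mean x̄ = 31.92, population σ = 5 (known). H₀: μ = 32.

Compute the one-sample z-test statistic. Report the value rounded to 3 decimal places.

SE = σ/√n = 5/√24 = 1.0206
z = (x̄−μ₀)/SE = (31.92−32)/1.0206 = -0.0784

test statistic = -0.078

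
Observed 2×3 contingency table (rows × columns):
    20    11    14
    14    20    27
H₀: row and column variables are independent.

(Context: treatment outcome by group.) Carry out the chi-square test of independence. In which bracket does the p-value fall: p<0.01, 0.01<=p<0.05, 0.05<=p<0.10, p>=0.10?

Row totals [45, 61], col totals [34, 31, 41], n=106
χ² = (20−14.43)²/14.43 + (11−13.16)²/13.16 + (14−17.41)²/17.41 + (14−19.57)²/19.57 + (20−17.84)²/17.84 + (27−23.59)²/23.59 = 5.5040
df = 2
p-value (upper-tail) = 0.06380
→ bracket: 0.05<=p<0.10

p-value bracket: 0.05<=p<0.10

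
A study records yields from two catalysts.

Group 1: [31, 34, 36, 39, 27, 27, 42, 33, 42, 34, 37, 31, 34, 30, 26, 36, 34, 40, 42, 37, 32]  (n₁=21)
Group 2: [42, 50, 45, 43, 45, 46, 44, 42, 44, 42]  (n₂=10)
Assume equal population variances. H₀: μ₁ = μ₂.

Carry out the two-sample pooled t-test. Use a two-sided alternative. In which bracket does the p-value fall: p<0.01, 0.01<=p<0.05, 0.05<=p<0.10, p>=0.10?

x̄₁=34.476, s₁=4.875, n₁=21
x̄₂=44.300, s₂=2.452, n₂=10
s_p² = [20·4.875² + 9·2.452²]/29 = 18.2530
SE = √(s_p²·(1/21+1/10)) = 1.6415
t = (34.476−44.300)/1.6415 = -5.9847
df = 29
p-value (two-sided) = 0.00000
→ bracket: p<0.01

p-value bracket: p<0.01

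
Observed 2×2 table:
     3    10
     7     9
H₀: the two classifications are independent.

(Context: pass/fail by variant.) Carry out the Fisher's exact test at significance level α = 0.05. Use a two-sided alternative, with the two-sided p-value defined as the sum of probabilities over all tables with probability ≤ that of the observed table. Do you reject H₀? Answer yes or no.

reject H₀: no

Margins: r₁=13, r₂=16, c₁=10, c₂=19, n=29
p_obs = C(13,3)·C(16,7)/C(29,10); sum pmf over tables with pmf ≤ p_obs
p-value (two-sided) = 0.43348
At α=0.05: p ≥ α → fail to reject H₀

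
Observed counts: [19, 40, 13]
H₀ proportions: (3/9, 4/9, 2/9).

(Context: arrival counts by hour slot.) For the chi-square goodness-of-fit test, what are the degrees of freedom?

degrees of freedom = 2

df = k − 1 = 3 − 1 = 2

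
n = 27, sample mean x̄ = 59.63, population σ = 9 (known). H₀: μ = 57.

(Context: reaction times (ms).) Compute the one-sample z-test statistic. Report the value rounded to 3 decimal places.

SE = σ/√n = 9/√27 = 1.7321
z = (x̄−μ₀)/SE = (59.63−57)/1.7321 = 1.5184

test statistic = 1.518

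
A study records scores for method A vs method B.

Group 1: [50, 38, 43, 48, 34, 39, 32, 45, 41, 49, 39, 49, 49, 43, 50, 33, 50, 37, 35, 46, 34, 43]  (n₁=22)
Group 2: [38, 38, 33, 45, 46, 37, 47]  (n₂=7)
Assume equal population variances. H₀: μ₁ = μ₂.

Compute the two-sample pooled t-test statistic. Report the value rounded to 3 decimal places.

x̄₁=42.136, s₁=6.251, n₁=22
x̄₂=40.571, s₂=5.381, n₂=7
s_p² = [21·6.251² + 6·5.381²]/27 = 36.8261
SE = √(s_p²·(1/22+1/7)) = 2.6334
t = (42.136−40.571)/2.6334 = 0.5943
df = 27

test statistic = 0.594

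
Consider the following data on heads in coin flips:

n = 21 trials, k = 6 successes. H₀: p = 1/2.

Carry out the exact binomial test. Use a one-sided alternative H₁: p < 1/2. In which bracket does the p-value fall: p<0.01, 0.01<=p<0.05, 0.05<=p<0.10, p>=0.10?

p-value bracket: 0.01<=p<0.05

Exact binomial: n=21, k=6, p₀=1/2=0.5000
P(X≤6) from Σ C(n,i)·p₀^i·(1−p₀)^(n−i)
p-value (one-sided, H₁ less) = 0.03918
→ bracket: 0.01<=p<0.05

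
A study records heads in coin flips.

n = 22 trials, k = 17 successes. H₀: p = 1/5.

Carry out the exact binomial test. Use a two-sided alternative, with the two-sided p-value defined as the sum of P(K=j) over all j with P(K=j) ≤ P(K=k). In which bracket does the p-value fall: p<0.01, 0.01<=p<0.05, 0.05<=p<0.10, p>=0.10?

Exact binomial: n=22, k=17, p₀=1/5=0.2000
P(X=j) = C(n,j)·p₀^j·(1−p₀)^(n−j); p = Σ P(X=j) over j with P(X=j) ≤ P(X=17)
p-value (two-sided) = 0.00000
→ bracket: p<0.01

p-value bracket: p<0.01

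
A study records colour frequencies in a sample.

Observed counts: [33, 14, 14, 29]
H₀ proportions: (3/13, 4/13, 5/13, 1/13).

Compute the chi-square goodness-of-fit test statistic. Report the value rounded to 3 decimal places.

test statistic = 96.651

n = 90; E_i = n·p_i = [20.77, 27.69, 34.62, 6.92]
χ² = (33−20.77)²/20.77 + (14−27.69)²/27.69 + (14−34.62)²/34.62 + (29−6.92)²/6.92 = 96.6511
df = 3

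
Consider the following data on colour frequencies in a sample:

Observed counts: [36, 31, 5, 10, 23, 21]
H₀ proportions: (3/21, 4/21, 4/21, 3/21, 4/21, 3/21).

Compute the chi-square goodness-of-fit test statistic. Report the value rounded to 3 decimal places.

test statistic = 39.181

n = 126; E_i = n·p_i = [18.00, 24.00, 24.00, 18.00, 24.00, 18.00]
χ² = (36−18.00)²/18.00 + (31−24.00)²/24.00 + (5−24.00)²/24.00 + (10−18.00)²/18.00 + (23−24.00)²/24.00 + (21−18.00)²/18.00 = 39.1806
df = 5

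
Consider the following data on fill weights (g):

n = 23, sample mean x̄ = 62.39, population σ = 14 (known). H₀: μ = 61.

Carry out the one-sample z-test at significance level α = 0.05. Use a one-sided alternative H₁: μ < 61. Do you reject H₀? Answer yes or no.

reject H₀: no

SE = σ/√n = 14/√23 = 2.9192
z = (x̄−μ₀)/SE = (62.39−61)/2.9192 = 0.4762
p-value (one-sided, H₁ less) = 0.68302
At α=0.05: p ≥ α → fail to reject H₀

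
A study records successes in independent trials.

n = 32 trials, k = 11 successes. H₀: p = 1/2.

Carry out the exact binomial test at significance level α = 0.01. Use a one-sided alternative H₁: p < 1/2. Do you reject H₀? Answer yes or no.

reject H₀: no

Exact binomial: n=32, k=11, p₀=1/2=0.5000
P(X≤11) from Σ C(n,i)·p₀^i·(1−p₀)^(n−i)
p-value (one-sided, H₁ less) = 0.05509
At α=0.01: p ≥ α → fail to reject H₀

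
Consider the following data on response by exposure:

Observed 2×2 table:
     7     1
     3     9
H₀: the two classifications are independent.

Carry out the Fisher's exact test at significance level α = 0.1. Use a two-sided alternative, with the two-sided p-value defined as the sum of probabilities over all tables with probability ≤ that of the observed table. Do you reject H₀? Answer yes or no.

Margins: r₁=8, r₂=12, c₁=10, c₂=10, n=20
p_obs = C(8,7)·C(12,3)/C(20,10); sum pmf over tables with pmf ≤ p_obs
p-value (two-sided) = 0.01977
At α=0.1: p < α → reject H₀

reject H₀: yes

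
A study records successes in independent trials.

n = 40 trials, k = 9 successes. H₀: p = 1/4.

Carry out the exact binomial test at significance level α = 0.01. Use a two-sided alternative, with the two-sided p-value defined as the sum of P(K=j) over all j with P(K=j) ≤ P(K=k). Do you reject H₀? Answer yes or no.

reject H₀: no

Exact binomial: n=40, k=9, p₀=1/4=0.2500
P(X=j) = C(n,j)·p₀^j·(1−p₀)^(n−j); p = Σ P(X=j) over j with P(X=j) ≤ P(X=9)
p-value (two-sided) = 0.85564
At α=0.01: p ≥ α → fail to reject H₀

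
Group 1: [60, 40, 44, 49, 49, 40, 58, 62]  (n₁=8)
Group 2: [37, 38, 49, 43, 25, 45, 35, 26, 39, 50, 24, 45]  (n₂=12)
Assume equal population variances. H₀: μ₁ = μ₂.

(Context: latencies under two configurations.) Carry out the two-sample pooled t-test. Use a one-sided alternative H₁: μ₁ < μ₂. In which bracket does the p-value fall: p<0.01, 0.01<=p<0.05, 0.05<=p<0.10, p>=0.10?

p-value bracket: p>=0.10

x̄₁=50.250, s₁=8.828, n₁=8
x̄₂=38.000, s₂=9.085, n₂=12
s_p² = [7·8.828² + 11·9.085²]/18 = 80.7500
SE = √(s_p²·(1/8+1/12)) = 4.1016
t = (50.250−38.000)/4.1016 = 2.9867
df = 18
p-value (one-sided, H₁ less) = 0.99604
→ bracket: p>=0.10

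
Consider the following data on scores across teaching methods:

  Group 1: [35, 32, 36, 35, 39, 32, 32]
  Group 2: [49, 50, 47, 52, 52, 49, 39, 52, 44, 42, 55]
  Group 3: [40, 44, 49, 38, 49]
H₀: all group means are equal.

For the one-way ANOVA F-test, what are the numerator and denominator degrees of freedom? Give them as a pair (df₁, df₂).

k = 3 groups, N = 23 total
df = (k−1, N−k) = (3−1, 23−3) = (2, 20)

degrees of freedom = [2, 20]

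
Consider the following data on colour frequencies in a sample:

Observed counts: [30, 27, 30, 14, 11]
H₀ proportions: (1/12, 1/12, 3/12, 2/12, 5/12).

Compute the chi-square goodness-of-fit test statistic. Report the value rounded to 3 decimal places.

n = 112; E_i = n·p_i = [9.33, 9.33, 28.00, 18.67, 46.67]
χ² = (30−9.33)²/9.33 + (27−9.33)²/9.33 + (30−28.00)²/28.00 + (14−18.67)²/18.67 + (11−46.67)²/46.67 = 107.7714
df = 4

test statistic = 107.771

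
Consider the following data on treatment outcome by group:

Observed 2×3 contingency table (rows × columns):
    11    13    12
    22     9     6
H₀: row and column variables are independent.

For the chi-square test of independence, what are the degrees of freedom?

df = (r−1)(c−1) = (2−1)·(3−1) = 2

degrees of freedom = 2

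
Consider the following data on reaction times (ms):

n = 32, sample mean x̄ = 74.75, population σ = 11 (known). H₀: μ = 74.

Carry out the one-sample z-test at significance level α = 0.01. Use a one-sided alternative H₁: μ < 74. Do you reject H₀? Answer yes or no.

SE = σ/√n = 11/√32 = 1.9445
z = (x̄−μ₀)/SE = (74.75−74)/1.9445 = 0.3857
p-value (one-sided, H₁ less) = 0.65014
At α=0.01: p ≥ α → fail to reject H₀

reject H₀: no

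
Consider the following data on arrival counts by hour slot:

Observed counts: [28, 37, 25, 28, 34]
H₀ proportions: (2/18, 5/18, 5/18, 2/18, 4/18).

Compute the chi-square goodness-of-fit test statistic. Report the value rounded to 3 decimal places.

n = 152; E_i = n·p_i = [16.89, 42.22, 42.22, 16.89, 33.78]
χ² = (28−16.89)²/16.89 + (37−42.22)²/42.22 + (25−42.22)²/42.22 + (28−16.89)²/16.89 + (34−33.78)²/33.78 = 22.2921
df = 4

test statistic = 22.292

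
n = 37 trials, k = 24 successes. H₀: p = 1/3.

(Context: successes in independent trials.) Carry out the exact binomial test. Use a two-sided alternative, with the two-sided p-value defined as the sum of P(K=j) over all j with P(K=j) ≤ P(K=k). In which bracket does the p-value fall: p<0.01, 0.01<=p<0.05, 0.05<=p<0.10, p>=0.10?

Exact binomial: n=37, k=24, p₀=1/3=0.3333
P(X=j) = C(n,j)·p₀^j·(1−p₀)^(n−j); p = Σ P(X=j) over j with P(X=j) ≤ P(X=24)
p-value (two-sided) = 0.00014
→ bracket: p<0.01

p-value bracket: p<0.01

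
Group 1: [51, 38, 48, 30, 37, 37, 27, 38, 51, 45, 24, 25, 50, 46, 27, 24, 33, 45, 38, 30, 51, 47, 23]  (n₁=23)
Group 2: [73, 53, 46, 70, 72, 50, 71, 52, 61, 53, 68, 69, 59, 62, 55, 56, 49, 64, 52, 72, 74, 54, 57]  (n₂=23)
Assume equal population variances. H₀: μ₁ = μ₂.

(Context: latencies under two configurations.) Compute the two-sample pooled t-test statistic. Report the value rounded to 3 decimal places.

x̄₁=37.609, s₁=9.940, n₁=23
x̄₂=60.522, s₂=8.954, n₂=23
s_p² = [22·9.940² + 22·8.954²]/44 = 89.4822
SE = √(s_p²·(1/23+1/23)) = 2.7895
t = (37.609−60.522)/2.7895 = -8.2142
df = 44

test statistic = -8.214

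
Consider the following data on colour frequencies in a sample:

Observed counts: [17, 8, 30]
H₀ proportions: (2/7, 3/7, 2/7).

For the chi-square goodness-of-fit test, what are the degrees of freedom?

df = k − 1 = 3 − 1 = 2

degrees of freedom = 2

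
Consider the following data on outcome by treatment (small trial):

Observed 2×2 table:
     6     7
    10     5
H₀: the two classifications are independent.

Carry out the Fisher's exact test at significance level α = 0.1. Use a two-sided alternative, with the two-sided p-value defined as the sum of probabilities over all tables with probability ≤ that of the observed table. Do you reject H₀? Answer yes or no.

reject H₀: no

Margins: r₁=13, r₂=15, c₁=16, c₂=12, n=28
p_obs = C(13,6)·C(15,10)/C(28,16); sum pmf over tables with pmf ≤ p_obs
p-value (two-sided) = 0.44545
At α=0.1: p ≥ α → fail to reject H₀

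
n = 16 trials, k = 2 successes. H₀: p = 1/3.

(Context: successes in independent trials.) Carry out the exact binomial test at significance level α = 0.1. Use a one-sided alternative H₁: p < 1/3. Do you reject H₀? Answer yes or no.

Exact binomial: n=16, k=2, p₀=1/3=0.3333
P(X≤2) from Σ C(n,i)·p₀^i·(1−p₀)^(n−i)
p-value (one-sided, H₁ less) = 0.05938
At α=0.1: p < α → reject H₀

reject H₀: yes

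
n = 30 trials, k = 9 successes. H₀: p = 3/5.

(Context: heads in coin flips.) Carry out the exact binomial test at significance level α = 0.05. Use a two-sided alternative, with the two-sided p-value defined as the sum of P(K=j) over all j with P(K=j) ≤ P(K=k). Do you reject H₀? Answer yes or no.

Exact binomial: n=30, k=9, p₀=3/5=0.6000
P(X=j) = C(n,j)·p₀^j·(1−p₀)^(n−j); p = Σ P(X=j) over j with P(X=j) ≤ P(X=9)
p-value (two-sided) = 0.00117
At α=0.05: p < α → reject H₀

reject H₀: yes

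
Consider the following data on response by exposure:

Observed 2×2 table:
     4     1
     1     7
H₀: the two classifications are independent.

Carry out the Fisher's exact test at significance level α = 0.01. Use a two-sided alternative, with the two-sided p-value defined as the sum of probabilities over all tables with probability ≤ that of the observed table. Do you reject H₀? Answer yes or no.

Margins: r₁=5, r₂=8, c₁=5, c₂=8, n=13
p_obs = C(5,4)·C(8,1)/C(13,5); sum pmf over tables with pmf ≤ p_obs
p-value (two-sided) = 0.03186
At α=0.01: p ≥ α → fail to reject H₀

reject H₀: no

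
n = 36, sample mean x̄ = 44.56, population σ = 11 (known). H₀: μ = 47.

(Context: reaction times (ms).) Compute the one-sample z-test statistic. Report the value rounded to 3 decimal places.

test statistic = -1.331

SE = σ/√n = 11/√36 = 1.8333
z = (x̄−μ₀)/SE = (44.56−47)/1.8333 = -1.3309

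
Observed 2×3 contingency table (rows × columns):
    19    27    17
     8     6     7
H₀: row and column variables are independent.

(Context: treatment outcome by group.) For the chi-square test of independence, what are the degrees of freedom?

degrees of freedom = 2

df = (r−1)(c−1) = (2−1)·(3−1) = 2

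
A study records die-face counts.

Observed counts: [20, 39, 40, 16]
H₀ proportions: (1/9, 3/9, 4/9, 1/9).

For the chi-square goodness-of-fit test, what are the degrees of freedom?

df = k − 1 = 4 − 1 = 3

degrees of freedom = 3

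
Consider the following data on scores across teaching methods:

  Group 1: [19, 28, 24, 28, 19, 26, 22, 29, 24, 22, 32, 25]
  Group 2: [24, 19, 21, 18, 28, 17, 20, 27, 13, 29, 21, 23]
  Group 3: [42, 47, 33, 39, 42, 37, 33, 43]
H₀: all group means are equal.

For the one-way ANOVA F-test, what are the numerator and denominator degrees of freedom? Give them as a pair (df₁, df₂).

k = 3 groups, N = 32 total
df = (k−1, N−k) = (3−1, 32−3) = (2, 29)

degrees of freedom = [2, 29]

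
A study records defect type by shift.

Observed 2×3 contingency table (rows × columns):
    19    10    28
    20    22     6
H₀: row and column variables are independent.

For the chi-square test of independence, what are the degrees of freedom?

df = (r−1)(c−1) = (2−1)·(3−1) = 2

degrees of freedom = 2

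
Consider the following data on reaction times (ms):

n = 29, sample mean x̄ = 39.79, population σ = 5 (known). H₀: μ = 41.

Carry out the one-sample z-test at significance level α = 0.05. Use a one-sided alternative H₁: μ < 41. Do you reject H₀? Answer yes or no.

reject H₀: no

SE = σ/√n = 5/√29 = 0.9285
z = (x̄−μ₀)/SE = (39.79−41)/0.9285 = -1.3032
p-value (one-sided, H₁ less) = 0.09625
At α=0.05: p ≥ α → fail to reject H₀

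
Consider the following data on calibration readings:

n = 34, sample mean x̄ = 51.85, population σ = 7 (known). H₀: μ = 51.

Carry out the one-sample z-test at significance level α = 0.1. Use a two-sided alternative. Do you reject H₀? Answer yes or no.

SE = σ/√n = 7/√34 = 1.2005
z = (x̄−μ₀)/SE = (51.85−51)/1.2005 = 0.7080
p-value (two-sided) = 0.47892
At α=0.1: p ≥ α → fail to reject H₀

reject H₀: no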